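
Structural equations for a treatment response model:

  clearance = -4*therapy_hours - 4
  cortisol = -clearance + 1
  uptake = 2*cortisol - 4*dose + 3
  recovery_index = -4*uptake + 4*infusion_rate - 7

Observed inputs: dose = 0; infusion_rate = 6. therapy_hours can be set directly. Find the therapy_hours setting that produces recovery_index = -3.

Substituting into the cortisol equation gives cortisol = 4*therapy_hours + 5.
Substituting into the uptake equation gives uptake = 8*therapy_hours + 13.
recovery_index becomes -32*therapy_hours - 35.
Solve -32*therapy_hours - 35 = -3: therapy_hours = (-3 + 35) / -32 = -1.

therapy_hours = -1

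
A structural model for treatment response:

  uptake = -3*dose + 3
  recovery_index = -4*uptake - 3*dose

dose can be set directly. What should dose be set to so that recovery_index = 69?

Substituting into the recovery_index equation gives recovery_index = 9*dose - 12.
Solve 9*dose - 12 = 69: dose = (69 + 12) / 9 = 9.

dose = 9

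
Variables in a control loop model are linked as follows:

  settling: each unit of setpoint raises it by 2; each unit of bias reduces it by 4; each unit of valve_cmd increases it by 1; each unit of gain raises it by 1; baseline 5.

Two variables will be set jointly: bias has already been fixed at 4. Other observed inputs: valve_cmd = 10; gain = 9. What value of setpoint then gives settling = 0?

With bias held at 4:
Substituting into the settling equation gives settling = 2*setpoint + 8.
Solve 2*setpoint + 8 = 0: setpoint = (0 - 8) / 2 = -4.

setpoint = -4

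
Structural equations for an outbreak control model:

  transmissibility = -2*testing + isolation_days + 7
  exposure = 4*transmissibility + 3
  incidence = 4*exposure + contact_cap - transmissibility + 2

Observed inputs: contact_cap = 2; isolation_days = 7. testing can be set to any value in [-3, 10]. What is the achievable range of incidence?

-74 to 316

Substituting into the transmissibility equation gives transmissibility = -2*testing + 14.
Substituting into the exposure equation gives exposure = -8*testing + 59.
Substituting into the incidence equation gives incidence = -30*testing + 226.
Linear in testing, so extremes are at the endpoints: testing = -3 gives incidence = 316; testing = 10 gives incidence = -74.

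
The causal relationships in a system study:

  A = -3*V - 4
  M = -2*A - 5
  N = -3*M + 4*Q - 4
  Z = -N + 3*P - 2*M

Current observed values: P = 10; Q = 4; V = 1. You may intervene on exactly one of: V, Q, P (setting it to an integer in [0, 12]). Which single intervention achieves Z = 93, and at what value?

Intervening on V: with other inputs at their observed values, Z = 6*V + 21. Solving for 93 gives V = 12, within [0, 12].
Intervening on Q: Z = -4*Q + 43. Reaching 93 requires Q = -25/2, not an integer.
Intervening on P: Z = 3*P - 3. Reaching 93 requires P = 32, outside [0, 12].

set V = 12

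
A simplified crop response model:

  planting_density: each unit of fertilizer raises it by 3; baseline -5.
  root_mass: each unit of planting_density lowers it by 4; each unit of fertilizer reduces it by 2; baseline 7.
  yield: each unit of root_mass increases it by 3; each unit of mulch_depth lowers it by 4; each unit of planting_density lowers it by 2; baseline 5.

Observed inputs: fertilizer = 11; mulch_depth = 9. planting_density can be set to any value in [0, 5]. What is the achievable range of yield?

Intervening on planting_density fixes its value directly, overriding its dependence on fertilizer.
Substituting into the root_mass equation gives root_mass = -4*planting_density - 15.
Substituting into the yield equation gives yield = -14*planting_density - 76.
Linear in planting_density, so extremes are at the endpoints: planting_density = 0 gives yield = -76; planting_density = 5 gives yield = -146.

-146 to -76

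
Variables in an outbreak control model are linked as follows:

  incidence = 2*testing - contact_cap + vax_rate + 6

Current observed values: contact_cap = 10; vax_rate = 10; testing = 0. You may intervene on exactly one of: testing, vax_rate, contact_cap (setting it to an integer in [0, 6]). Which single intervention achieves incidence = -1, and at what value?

set vax_rate = 3

Intervening on testing: incidence = 2*testing + 6. Reaching -1 requires testing = -7/2, not an integer.
Intervening on vax_rate: with other inputs at their observed values, incidence = vax_rate - 4. Solving for -1 gives vax_rate = 3, within [0, 6].
Intervening on contact_cap: incidence = -contact_cap + 16. Reaching -1 requires contact_cap = 17, outside [0, 6].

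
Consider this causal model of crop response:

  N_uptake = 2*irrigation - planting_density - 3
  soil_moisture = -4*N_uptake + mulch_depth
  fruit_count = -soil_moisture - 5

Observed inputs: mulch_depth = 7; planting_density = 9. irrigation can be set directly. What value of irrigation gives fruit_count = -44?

irrigation = 2

Substituting into the N_uptake equation gives N_uptake = 2*irrigation - 12.
soil_moisture becomes -8*irrigation + 55.
Substituting into the fruit_count equation gives fruit_count = 8*irrigation - 60.
Solve 8*irrigation - 60 = -44: irrigation = (-44 + 60) / 8 = 2.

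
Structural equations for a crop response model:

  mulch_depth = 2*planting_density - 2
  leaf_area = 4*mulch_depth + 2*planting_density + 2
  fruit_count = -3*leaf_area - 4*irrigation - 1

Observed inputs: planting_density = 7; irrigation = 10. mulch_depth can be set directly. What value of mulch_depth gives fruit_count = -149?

mulch_depth = 5

Intervening on mulch_depth fixes its value directly, overriding its dependence on planting_density.
Substituting into the leaf_area equation gives leaf_area = 4*mulch_depth + 16.
Substituting into the fruit_count equation gives fruit_count = -12*mulch_depth - 89.
Solve -12*mulch_depth - 89 = -149: mulch_depth = (-149 + 89) / -12 = 5.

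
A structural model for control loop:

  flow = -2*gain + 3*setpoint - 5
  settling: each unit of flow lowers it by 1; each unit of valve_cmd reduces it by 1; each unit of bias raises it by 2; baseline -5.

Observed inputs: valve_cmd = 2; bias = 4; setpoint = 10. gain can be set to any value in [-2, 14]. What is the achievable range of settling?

-28 to 4

Substituting into the flow equation gives flow = -2*gain + 25.
This gives settling = 2*gain - 24.
Linear in gain, so extremes are at the endpoints: gain = -2 gives settling = -28; gain = 14 gives settling = 4.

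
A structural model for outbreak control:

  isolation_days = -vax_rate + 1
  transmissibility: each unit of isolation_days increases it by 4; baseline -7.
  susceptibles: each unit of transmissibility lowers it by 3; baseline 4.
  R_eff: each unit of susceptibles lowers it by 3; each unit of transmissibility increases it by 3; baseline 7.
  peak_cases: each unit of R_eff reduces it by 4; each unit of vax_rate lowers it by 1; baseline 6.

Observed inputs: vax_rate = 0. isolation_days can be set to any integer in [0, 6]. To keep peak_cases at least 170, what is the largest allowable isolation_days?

Intervening on isolation_days fixes its value directly, overriding its dependence on vax_rate.
Substituting into the susceptibles equation gives susceptibles = -12*isolation_days + 25.
So R_eff = 48*isolation_days - 89.
Substituting into the peak_cases equation gives peak_cases = -192*isolation_days + 362.
Require -192*isolation_days + 362 ≥ 170, so isolation_days ≤ 1.
The largest integer in [0, 6] satisfying this is 1.

isolation_days = 1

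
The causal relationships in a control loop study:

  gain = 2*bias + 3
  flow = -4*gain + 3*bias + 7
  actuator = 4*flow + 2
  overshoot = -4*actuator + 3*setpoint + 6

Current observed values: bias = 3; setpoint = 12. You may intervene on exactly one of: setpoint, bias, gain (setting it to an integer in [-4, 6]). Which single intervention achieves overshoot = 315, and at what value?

set setpoint = -1

Intervening on setpoint: with other inputs at their observed values, overshoot = 3*setpoint + 318. Solving for 315 gives setpoint = -1, within [-4, 6].
Intervening on bias: overshoot = 80*bias + 114. Reaching 315 requires bias = 201/80, not an integer.
Intervening on gain: overshoot = 64*gain - 222. Reaching 315 requires gain = 537/64, not an integer.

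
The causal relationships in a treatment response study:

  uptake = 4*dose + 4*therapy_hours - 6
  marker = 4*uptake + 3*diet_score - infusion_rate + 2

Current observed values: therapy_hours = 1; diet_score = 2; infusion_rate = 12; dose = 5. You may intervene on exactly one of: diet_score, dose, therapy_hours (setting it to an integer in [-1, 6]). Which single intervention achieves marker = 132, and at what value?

Intervening on diet_score: marker = 3*diet_score + 62. Reaching 132 requires diet_score = 70/3, not an integer.
Intervening on dose: marker = 16*dose - 12. Reaching 132 requires dose = 9, outside [-1, 6].
Intervening on therapy_hours: with other inputs at their observed values, marker = 16*therapy_hours + 52. Solving for 132 gives therapy_hours = 5, within [-1, 6].

set therapy_hours = 5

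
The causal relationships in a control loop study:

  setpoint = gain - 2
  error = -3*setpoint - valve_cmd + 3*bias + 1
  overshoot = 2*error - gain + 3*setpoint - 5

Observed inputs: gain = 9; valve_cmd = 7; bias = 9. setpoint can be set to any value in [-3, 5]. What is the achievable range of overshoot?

Intervening on setpoint fixes its value directly, overriding its dependence on gain.
Substituting into the error equation gives error = -3*setpoint + 21.
Substituting into the overshoot equation gives overshoot = -3*setpoint + 28.
Linear in setpoint, so extremes are at the endpoints: setpoint = -3 gives overshoot = 37; setpoint = 5 gives overshoot = 13.

13 to 37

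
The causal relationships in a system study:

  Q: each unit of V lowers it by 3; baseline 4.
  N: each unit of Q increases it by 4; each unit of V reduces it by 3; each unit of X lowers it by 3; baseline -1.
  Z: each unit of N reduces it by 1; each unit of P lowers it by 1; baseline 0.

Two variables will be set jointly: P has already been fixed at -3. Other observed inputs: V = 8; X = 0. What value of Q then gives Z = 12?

With P held at -3:
Intervening on Q fixes its value directly, overriding its dependence on V.
Substituting into the N equation gives N = 4*Q - 25.
So Z = -4*Q + 28.
Solve -4*Q + 28 = 12: Q = (12 - 28) / -4 = 4.

Q = 4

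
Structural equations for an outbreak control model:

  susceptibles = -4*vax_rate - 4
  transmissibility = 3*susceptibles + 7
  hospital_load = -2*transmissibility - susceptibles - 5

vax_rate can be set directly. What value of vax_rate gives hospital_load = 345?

Substituting into the transmissibility equation gives transmissibility = -12*vax_rate - 5.
Substituting into the hospital_load equation gives hospital_load = 28*vax_rate + 9.
Solve 28*vax_rate + 9 = 345: vax_rate = (345 - 9) / 28 = 12.

vax_rate = 12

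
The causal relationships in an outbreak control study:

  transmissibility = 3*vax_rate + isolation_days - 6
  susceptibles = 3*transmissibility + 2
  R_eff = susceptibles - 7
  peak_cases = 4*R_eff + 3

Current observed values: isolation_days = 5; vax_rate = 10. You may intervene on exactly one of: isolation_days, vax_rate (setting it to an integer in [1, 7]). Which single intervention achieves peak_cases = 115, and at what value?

set vax_rate = 4

Intervening on isolation_days: peak_cases = 12*isolation_days + 271. Reaching 115 requires isolation_days = -13, outside [1, 7].
Intervening on vax_rate: with other inputs at their observed values, peak_cases = 36*vax_rate - 29. Solving for 115 gives vax_rate = 4, within [1, 7].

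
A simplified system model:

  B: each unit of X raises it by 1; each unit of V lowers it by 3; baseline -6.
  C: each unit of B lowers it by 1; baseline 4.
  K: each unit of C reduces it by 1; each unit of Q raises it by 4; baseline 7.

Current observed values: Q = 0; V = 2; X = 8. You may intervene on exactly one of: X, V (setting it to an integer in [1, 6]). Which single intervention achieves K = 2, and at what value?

set V = 1

Intervening on X: K = X - 9. Reaching 2 requires X = 11, outside [1, 6].
Intervening on V: with other inputs at their observed values, K = -3*V + 5. Solving for 2 gives V = 1, within [1, 6].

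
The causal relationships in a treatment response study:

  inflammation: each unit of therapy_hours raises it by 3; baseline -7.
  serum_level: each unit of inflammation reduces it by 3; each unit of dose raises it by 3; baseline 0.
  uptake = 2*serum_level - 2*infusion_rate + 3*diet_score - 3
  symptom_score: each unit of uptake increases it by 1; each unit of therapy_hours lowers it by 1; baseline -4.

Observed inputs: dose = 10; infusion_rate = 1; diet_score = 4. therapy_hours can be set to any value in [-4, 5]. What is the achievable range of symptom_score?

10 to 181

Substituting into the serum_level equation gives serum_level = -9*therapy_hours + 51.
So uptake = -18*therapy_hours + 109.
Substituting into the symptom_score equation gives symptom_score = -19*therapy_hours + 105.
Linear in therapy_hours, so extremes are at the endpoints: therapy_hours = -4 gives symptom_score = 181; therapy_hours = 5 gives symptom_score = 10.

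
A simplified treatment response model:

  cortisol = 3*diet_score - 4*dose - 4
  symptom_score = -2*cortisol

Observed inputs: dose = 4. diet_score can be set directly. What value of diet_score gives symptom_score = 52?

diet_score = -2

Substituting into the cortisol equation gives cortisol = 3*diet_score - 20.
Substituting into the symptom_score equation gives symptom_score = -6*diet_score + 40.
Solve -6*diet_score + 40 = 52: diet_score = (52 - 40) / -6 = -2.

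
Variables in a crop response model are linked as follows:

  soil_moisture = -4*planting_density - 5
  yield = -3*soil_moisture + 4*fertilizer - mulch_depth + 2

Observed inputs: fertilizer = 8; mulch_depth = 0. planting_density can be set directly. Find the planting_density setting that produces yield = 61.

planting_density = 1

Substituting into the yield equation gives yield = 12*planting_density + 49.
Solve 12*planting_density + 49 = 61: planting_density = (61 - 49) / 12 = 1.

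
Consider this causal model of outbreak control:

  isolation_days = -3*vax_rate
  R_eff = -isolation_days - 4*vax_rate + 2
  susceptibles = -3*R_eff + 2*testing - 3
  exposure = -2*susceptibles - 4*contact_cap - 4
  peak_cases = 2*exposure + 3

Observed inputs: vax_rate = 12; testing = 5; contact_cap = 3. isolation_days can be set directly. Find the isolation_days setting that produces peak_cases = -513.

isolation_days = -8

Intervening on isolation_days fixes its value directly, overriding its dependence on vax_rate.
Substituting into the R_eff equation gives R_eff = -isolation_days - 46.
So susceptibles = 3*isolation_days + 145.
exposure becomes -6*isolation_days - 306.
Substituting into the peak_cases equation gives peak_cases = -12*isolation_days - 609.
Solve -12*isolation_days - 609 = -513: isolation_days = (-513 + 609) / -12 = -8.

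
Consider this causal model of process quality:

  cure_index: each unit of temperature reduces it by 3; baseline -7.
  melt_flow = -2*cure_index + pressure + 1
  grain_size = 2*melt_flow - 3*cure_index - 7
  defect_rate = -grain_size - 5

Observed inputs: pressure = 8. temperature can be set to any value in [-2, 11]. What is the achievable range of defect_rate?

Substituting into the melt_flow equation gives melt_flow = 6*temperature + 23.
Substituting into the grain_size equation gives grain_size = 21*temperature + 60.
Substituting into the defect_rate equation gives defect_rate = -21*temperature - 65.
Linear in temperature, so extremes are at the endpoints: temperature = -2 gives defect_rate = -23; temperature = 11 gives defect_rate = -296.

-296 to -23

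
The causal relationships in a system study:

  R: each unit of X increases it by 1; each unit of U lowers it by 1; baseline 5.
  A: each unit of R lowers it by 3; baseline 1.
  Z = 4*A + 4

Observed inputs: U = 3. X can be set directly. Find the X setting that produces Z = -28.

X = 1

Substituting into the R equation gives R = X + 2.
Substituting into the A equation gives A = -3*X - 5.
Z becomes -12*X - 16.
Solve -12*X - 16 = -28: X = (-28 + 16) / -12 = 1.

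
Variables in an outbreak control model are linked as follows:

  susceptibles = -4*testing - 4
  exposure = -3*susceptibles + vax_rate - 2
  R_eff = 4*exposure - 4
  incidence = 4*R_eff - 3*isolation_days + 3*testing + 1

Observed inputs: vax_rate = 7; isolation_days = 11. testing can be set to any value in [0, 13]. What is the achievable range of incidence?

224 to 2759

Substituting into the exposure equation gives exposure = 12*testing + 17.
Substituting into the R_eff equation gives R_eff = 48*testing + 64.
So incidence = 195*testing + 224.
Linear in testing, so extremes are at the endpoints: testing = 0 gives incidence = 224; testing = 13 gives incidence = 2759.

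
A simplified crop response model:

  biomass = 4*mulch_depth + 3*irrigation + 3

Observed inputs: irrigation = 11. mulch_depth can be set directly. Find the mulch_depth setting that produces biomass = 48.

Substituting into the biomass equation gives biomass = 4*mulch_depth + 36.
Solve 4*mulch_depth + 36 = 48: mulch_depth = (48 - 36) / 4 = 3.

mulch_depth = 3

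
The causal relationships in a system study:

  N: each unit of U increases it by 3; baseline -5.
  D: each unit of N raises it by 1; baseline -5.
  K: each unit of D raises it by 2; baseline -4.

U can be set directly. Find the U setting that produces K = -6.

Substituting into the D equation gives D = 3*U - 10.
This gives K = 6*U - 24.
Solve 6*U - 24 = -6: U = (-6 + 24) / 6 = 3.

U = 3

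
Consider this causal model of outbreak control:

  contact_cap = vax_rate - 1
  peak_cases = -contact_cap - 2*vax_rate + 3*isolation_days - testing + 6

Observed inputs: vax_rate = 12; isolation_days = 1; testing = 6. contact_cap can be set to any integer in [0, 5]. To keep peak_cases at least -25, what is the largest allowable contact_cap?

Intervening on contact_cap fixes its value directly, overriding its dependence on vax_rate.
Substituting into the peak_cases equation gives peak_cases = -contact_cap - 21.
Require -contact_cap - 21 ≥ -25, so contact_cap ≤ 4.
The largest integer in [0, 5] satisfying this is 4.

contact_cap = 4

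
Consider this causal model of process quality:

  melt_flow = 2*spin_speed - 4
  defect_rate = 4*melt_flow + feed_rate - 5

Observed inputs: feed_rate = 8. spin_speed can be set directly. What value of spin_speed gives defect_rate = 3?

spin_speed = 2

Substituting into the defect_rate equation gives defect_rate = 8*spin_speed - 13.
Solve 8*spin_speed - 13 = 3: spin_speed = (3 + 13) / 8 = 2.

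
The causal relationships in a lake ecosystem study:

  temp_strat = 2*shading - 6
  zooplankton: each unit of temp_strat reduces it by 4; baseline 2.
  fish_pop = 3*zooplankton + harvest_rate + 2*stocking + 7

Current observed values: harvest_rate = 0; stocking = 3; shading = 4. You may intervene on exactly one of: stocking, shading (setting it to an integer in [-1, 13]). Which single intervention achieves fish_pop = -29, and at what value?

set shading = 5

Intervening on stocking: fish_pop = 2*stocking - 11. Reaching -29 requires stocking = -9, outside [-1, 13].
Intervening on shading: with other inputs at their observed values, fish_pop = -24*shading + 91. Solving for -29 gives shading = 5, within [-1, 13].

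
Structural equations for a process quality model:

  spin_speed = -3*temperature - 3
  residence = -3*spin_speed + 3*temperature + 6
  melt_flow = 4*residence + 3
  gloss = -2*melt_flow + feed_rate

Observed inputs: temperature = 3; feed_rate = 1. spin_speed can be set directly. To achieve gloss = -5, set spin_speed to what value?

spin_speed = 5

Intervening on spin_speed fixes its value directly, overriding its dependence on temperature.
Substituting into the residence equation gives residence = -3*spin_speed + 15.
Substituting into the melt_flow equation gives melt_flow = -12*spin_speed + 63.
So gloss = 24*spin_speed - 125.
Solve 24*spin_speed - 125 = -5: spin_speed = (-5 + 125) / 24 = 5.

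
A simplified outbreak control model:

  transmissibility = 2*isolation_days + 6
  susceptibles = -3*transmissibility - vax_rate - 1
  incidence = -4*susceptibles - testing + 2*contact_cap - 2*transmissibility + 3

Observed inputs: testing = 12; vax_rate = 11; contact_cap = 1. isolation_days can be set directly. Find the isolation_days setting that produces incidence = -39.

Substituting into the susceptibles equation gives susceptibles = -6*isolation_days - 30.
incidence becomes 20*isolation_days + 101.
Solve 20*isolation_days + 101 = -39: isolation_days = (-39 - 101) / 20 = -7.

isolation_days = -7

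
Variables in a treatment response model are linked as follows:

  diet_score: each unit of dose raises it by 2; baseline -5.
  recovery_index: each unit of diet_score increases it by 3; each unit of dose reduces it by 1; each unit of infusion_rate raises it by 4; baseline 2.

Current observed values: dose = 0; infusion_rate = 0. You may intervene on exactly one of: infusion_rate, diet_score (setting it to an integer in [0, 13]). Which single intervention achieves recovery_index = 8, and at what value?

set diet_score = 2

Intervening on infusion_rate: recovery_index = 4*infusion_rate - 13. Reaching 8 requires infusion_rate = 21/4, not an integer.
Intervening on diet_score: with other inputs at their observed values, recovery_index = 3*diet_score + 2. Solving for 8 gives diet_score = 2, within [0, 13].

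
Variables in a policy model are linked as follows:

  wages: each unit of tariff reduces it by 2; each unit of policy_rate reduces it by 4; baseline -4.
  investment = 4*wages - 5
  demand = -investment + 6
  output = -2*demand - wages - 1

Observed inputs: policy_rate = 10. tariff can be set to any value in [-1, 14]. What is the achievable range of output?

Substituting into the wages equation gives wages = -2*tariff - 44.
Substituting into the investment equation gives investment = -8*tariff - 181.
Substituting into the demand equation gives demand = 8*tariff + 187.
output becomes -14*tariff - 331.
Linear in tariff, so extremes are at the endpoints: tariff = -1 gives output = -317; tariff = 14 gives output = -527.

-527 to -317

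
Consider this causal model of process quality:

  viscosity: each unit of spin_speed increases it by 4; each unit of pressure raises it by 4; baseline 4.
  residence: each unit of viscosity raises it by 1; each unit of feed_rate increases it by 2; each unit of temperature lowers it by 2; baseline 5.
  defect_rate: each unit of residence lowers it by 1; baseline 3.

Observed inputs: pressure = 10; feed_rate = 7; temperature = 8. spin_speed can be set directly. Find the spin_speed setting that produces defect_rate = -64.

spin_speed = 5

Substituting into the viscosity equation gives viscosity = 4*spin_speed + 44.
This gives residence = 4*spin_speed + 47.
This gives defect_rate = -4*spin_speed - 44.
Solve -4*spin_speed - 44 = -64: spin_speed = (-64 + 44) / -4 = 5.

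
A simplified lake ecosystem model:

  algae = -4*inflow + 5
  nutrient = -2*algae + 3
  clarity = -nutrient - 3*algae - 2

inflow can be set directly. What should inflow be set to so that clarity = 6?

Substituting into the nutrient equation gives nutrient = 8*inflow - 7.
Substituting into the clarity equation gives clarity = 4*inflow - 10.
Solve 4*inflow - 10 = 6: inflow = (6 + 10) / 4 = 4.

inflow = 4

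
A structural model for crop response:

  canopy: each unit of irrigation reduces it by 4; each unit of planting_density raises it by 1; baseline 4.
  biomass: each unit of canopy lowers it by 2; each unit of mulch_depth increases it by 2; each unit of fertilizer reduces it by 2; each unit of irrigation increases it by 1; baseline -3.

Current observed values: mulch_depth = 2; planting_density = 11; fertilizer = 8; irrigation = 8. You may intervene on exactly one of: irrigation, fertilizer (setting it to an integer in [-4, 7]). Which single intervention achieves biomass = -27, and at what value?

set irrigation = 2

Intervening on irrigation: with other inputs at their observed values, biomass = 9*irrigation - 45. Solving for -27 gives irrigation = 2, within [-4, 7].
Intervening on fertilizer: biomass = -2*fertilizer + 43. Reaching -27 requires fertilizer = 35, outside [-4, 7].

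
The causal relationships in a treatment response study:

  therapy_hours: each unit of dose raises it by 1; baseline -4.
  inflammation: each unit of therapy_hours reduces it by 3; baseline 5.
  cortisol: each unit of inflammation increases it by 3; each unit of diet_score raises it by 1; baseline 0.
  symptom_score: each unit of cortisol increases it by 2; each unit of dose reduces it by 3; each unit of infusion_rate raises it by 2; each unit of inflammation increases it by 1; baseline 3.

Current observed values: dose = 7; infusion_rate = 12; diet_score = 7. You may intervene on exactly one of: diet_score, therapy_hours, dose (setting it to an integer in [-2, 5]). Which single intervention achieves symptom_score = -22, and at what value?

Intervening on diet_score: with other inputs at their observed values, symptom_score = 2*diet_score - 22. Solving for -22 gives diet_score = 0, within [-2, 5].
Intervening on therapy_hours: symptom_score = -21*therapy_hours + 55. Reaching -22 requires therapy_hours = 11/3, not an integer.
Intervening on dose: symptom_score = -24*dose + 160. Reaching -22 requires dose = 91/12, not an integer.

set diet_score = 0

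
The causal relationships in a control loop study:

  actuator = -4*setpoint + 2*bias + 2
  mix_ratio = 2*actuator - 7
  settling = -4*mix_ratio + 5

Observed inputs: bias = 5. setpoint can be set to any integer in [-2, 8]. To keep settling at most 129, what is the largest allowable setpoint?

Substituting into the actuator equation gives actuator = -4*setpoint + 12.
So mix_ratio = -8*setpoint + 17.
settling becomes 32*setpoint - 63.
Require 32*setpoint - 63 ≤ 129, so setpoint ≤ 6.
The largest integer in [-2, 8] satisfying this is 6.

setpoint = 6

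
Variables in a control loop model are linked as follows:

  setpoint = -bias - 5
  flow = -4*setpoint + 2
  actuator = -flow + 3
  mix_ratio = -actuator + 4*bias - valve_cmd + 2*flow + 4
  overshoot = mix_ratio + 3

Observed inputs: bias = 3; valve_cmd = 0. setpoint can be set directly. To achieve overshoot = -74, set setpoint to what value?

setpoint = 8

Intervening on setpoint fixes its value directly, overriding its dependence on bias.
Substituting into the actuator equation gives actuator = 4*setpoint + 1.
So mix_ratio = -12*setpoint + 19.
So overshoot = -12*setpoint + 22.
Solve -12*setpoint + 22 = -74: setpoint = (-74 - 22) / -12 = 8.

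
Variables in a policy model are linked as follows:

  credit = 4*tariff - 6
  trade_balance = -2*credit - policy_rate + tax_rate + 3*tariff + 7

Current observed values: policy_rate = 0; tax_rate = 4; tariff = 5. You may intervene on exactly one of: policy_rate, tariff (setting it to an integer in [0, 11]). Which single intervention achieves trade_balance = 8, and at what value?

Intervening on policy_rate: trade_balance = -policy_rate - 2. Reaching 8 requires policy_rate = -10, outside [0, 11].
Intervening on tariff: with other inputs at their observed values, trade_balance = -5*tariff + 23. Solving for 8 gives tariff = 3, within [0, 11].

set tariff = 3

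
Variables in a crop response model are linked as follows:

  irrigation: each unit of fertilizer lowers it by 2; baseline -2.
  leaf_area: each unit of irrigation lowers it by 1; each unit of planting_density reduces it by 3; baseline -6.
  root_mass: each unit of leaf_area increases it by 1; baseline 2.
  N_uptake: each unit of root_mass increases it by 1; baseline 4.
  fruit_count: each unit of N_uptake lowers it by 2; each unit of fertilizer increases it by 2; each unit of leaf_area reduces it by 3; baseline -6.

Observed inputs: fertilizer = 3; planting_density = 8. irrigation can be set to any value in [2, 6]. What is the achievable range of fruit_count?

148 to 168

Intervening on irrigation fixes its value directly, overriding its dependence on fertilizer.
Substituting into the leaf_area equation gives leaf_area = -irrigation - 30.
So root_mass = -irrigation - 28.
Substituting into the N_uptake equation gives N_uptake = -irrigation - 24.
fruit_count becomes 5*irrigation + 138.
Linear in irrigation, so extremes are at the endpoints: irrigation = 2 gives fruit_count = 148; irrigation = 6 gives fruit_count = 168.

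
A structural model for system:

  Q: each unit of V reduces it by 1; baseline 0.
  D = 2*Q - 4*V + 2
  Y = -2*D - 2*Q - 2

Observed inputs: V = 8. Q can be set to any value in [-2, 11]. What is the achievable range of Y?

-8 to 70

Intervening on Q fixes its value directly, overriding its dependence on V.
Substituting into the D equation gives D = 2*Q - 30.
Substituting into the Y equation gives Y = -6*Q + 58.
Linear in Q, so extremes are at the endpoints: Q = -2 gives Y = 70; Q = 11 gives Y = -8.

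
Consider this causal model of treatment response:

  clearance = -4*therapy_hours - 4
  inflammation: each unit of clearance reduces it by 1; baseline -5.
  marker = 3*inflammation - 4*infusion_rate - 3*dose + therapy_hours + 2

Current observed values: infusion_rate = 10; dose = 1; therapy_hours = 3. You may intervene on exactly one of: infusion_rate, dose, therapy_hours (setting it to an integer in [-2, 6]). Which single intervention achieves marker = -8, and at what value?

set dose = 2

Intervening on infusion_rate: marker = -4*infusion_rate + 35. Reaching -8 requires infusion_rate = 43/4, not an integer.
Intervening on dose: with other inputs at their observed values, marker = -3*dose - 2. Solving for -8 gives dose = 2, within [-2, 6].
Intervening on therapy_hours: marker = 13*therapy_hours - 44. Reaching -8 requires therapy_hours = 36/13, not an integer.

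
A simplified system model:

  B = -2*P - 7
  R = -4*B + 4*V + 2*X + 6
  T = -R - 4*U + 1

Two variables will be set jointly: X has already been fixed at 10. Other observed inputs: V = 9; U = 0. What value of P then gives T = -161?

P = 9

With X held at 10:
Substituting into the R equation gives R = 8*P + 90.
Substituting into the T equation gives T = -8*P - 89.
Solve -8*P - 89 = -161: P = (-161 + 89) / -8 = 9.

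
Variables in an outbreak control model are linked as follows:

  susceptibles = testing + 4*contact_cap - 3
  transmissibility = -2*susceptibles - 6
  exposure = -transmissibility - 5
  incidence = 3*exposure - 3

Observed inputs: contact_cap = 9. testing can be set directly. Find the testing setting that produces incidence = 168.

Substituting into the susceptibles equation gives susceptibles = testing + 33.
Substituting into the transmissibility equation gives transmissibility = -2*testing - 72.
exposure becomes 2*testing + 67.
Substituting into the incidence equation gives incidence = 6*testing + 198.
Solve 6*testing + 198 = 168: testing = (168 - 198) / 6 = -5.

testing = -5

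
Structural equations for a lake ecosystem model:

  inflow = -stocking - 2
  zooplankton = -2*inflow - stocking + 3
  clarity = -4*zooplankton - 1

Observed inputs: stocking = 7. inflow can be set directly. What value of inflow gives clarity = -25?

Intervening on inflow fixes its value directly, overriding its dependence on stocking.
Substituting into the zooplankton equation gives zooplankton = -2*inflow - 4.
clarity becomes 8*inflow + 15.
Solve 8*inflow + 15 = -25: inflow = (-25 - 15) / 8 = -5.

inflow = -5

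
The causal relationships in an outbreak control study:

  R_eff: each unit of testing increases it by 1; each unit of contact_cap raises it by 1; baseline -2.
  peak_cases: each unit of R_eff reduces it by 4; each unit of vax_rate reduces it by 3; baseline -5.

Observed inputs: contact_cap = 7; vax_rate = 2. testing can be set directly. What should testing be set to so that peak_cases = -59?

testing = 7

Substituting into the R_eff equation gives R_eff = testing + 5.
Substituting into the peak_cases equation gives peak_cases = -4*testing - 31.
Solve -4*testing - 31 = -59: testing = (-59 + 31) / -4 = 7.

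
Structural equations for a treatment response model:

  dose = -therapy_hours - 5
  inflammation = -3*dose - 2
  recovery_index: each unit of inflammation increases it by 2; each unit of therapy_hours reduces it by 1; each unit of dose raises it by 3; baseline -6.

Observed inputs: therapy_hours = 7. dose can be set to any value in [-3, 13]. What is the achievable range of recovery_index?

-56 to -8

Intervening on dose fixes its value directly, overriding its dependence on therapy_hours.
Substituting into the recovery_index equation gives recovery_index = -3*dose - 17.
Linear in dose, so extremes are at the endpoints: dose = -3 gives recovery_index = -8; dose = 13 gives recovery_index = -56.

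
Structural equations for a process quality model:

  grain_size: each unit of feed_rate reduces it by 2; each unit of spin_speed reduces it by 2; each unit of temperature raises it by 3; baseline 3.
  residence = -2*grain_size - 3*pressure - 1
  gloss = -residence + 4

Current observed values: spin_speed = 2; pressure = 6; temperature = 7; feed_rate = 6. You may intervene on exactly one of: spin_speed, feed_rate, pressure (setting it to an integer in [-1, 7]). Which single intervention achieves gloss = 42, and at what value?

set pressure = 7

Intervening on spin_speed: gloss = -4*spin_speed + 47. Reaching 42 requires spin_speed = 5/4, not an integer.
Intervening on feed_rate: gloss = -4*feed_rate + 63. Reaching 42 requires feed_rate = 21/4, not an integer.
Intervening on pressure: with other inputs at their observed values, gloss = 3*pressure + 21. Solving for 42 gives pressure = 7, within [-1, 7].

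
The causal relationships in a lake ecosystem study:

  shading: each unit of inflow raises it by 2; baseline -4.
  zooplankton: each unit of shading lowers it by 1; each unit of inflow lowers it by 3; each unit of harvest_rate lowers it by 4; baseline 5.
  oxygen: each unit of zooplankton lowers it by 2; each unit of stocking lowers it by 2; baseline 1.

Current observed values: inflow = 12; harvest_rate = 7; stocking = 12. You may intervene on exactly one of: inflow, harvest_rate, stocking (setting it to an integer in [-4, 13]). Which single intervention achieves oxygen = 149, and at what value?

set stocking = 5

Intervening on inflow: oxygen = 10*inflow + 15. Reaching 149 requires inflow = 67/5, not an integer.
Intervening on harvest_rate: oxygen = 8*harvest_rate + 79. Reaching 149 requires harvest_rate = 35/4, not an integer.
Intervening on stocking: with other inputs at their observed values, oxygen = -2*stocking + 159. Solving for 149 gives stocking = 5, within [-4, 13].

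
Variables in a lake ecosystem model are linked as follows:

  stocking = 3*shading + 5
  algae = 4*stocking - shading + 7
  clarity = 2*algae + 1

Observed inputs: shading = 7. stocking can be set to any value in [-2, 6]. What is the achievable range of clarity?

Intervening on stocking fixes its value directly, overriding its dependence on shading.
Substituting into the algae equation gives algae = 4*stocking.
So clarity = 8*stocking + 1.
Linear in stocking, so extremes are at the endpoints: stocking = -2 gives clarity = -15; stocking = 6 gives clarity = 49.

-15 to 49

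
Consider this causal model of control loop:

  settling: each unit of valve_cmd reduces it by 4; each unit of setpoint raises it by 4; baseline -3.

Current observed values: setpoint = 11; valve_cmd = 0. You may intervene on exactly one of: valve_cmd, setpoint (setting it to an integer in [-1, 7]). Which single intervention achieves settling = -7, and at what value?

set setpoint = -1

Intervening on valve_cmd: settling = -4*valve_cmd + 41. Reaching -7 requires valve_cmd = 12, outside [-1, 7].
Intervening on setpoint: with other inputs at their observed values, settling = 4*setpoint - 3. Solving for -7 gives setpoint = -1, within [-1, 7].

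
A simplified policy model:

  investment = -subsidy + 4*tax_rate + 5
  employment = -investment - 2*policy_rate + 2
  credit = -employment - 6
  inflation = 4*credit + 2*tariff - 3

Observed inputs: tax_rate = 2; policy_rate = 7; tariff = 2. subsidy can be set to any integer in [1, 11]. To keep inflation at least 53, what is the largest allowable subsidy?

subsidy = 6

Substituting into the investment equation gives investment = -subsidy + 13.
Substituting into the employment equation gives employment = subsidy - 25.
So credit = -subsidy + 19.
Substituting into the inflation equation gives inflation = -4*subsidy + 77.
Require -4*subsidy + 77 ≥ 53, so subsidy ≤ 6.
The largest integer in [1, 11] satisfying this is 6.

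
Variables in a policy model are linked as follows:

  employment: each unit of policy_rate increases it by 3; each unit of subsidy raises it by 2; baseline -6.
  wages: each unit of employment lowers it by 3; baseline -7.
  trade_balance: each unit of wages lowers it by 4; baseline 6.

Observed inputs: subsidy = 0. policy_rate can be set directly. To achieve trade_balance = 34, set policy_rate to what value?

policy_rate = 2

Substituting into the employment equation gives employment = 3*policy_rate - 6.
So wages = -9*policy_rate + 11.
Substituting into the trade_balance equation gives trade_balance = 36*policy_rate - 38.
Solve 36*policy_rate - 38 = 34: policy_rate = (34 + 38) / 36 = 2.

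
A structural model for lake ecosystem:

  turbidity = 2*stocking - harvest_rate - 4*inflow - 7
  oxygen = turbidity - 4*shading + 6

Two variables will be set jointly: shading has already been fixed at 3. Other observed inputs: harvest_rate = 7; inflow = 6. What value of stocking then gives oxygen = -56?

stocking = -6

With shading held at 3:
Substituting into the turbidity equation gives turbidity = 2*stocking - 38.
Substituting into the oxygen equation gives oxygen = 2*stocking - 44.
Solve 2*stocking - 44 = -56: stocking = (-56 + 44) / 2 = -6.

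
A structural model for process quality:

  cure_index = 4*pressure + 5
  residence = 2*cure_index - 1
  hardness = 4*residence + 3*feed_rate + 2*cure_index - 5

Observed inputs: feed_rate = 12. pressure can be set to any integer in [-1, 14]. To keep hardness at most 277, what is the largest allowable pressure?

Substituting into the residence equation gives residence = 8*pressure + 9.
hardness becomes 40*pressure + 77.
Require 40*pressure + 77 ≤ 277, so pressure ≤ 5.
The largest integer in [-1, 14] satisfying this is 5.

pressure = 5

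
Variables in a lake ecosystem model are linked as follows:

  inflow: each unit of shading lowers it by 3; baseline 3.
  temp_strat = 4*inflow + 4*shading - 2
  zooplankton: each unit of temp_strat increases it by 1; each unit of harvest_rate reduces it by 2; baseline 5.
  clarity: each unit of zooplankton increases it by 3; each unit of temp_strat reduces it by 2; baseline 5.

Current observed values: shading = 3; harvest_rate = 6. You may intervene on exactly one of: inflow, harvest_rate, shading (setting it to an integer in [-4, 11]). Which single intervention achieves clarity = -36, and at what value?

set harvest_rate = 7

Intervening on inflow: clarity = 4*inflow - 6. Reaching -36 requires inflow = -15/2, not an integer.
Intervening on harvest_rate: with other inputs at their observed values, clarity = -6*harvest_rate + 6. Solving for -36 gives harvest_rate = 7, within [-4, 11].
Intervening on shading: clarity = -8*shading - 6. Reaching -36 requires shading = 15/4, not an integer.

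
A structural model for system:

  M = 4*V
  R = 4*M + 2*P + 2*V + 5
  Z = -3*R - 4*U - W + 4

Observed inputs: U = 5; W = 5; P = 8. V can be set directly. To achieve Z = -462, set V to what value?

V = 7

Substituting into the R equation gives R = 18*V + 21.
Substituting into the Z equation gives Z = -54*V - 84.
Solve -54*V - 84 = -462: V = (-462 + 84) / -54 = 7.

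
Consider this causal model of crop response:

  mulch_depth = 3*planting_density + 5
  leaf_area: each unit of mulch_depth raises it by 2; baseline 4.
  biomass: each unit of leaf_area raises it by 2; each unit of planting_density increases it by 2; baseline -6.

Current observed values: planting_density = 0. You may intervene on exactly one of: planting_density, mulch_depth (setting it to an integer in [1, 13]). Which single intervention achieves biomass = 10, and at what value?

set mulch_depth = 2

Intervening on planting_density: biomass = 14*planting_density + 22. Reaching 10 requires planting_density = -6/7, not an integer.
Intervening on mulch_depth: with other inputs at their observed values, biomass = 4*mulch_depth + 2. Solving for 10 gives mulch_depth = 2, within [1, 13].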